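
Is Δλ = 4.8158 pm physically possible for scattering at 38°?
No, inconsistent

Calculate the expected shift for θ = 38°:

Δλ_expected = λ_C(1 - cos(38°))
Δλ_expected = 2.4263 × (1 - cos(38°))
Δλ_expected = 2.4263 × 0.2120
Δλ_expected = 0.5144 pm

Given shift: 4.8158 pm
Expected shift: 0.5144 pm
Difference: 4.3014 pm

The values do not match. The given shift corresponds to θ ≈ 170.0°, not 38°.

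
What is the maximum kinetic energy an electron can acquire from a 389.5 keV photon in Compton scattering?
235.2099 keV

Maximum energy transfer occurs at θ = 180° (backscattering).

Initial photon: E₀ = 389.5 keV → λ₀ = 3.1832 pm

Maximum Compton shift (at 180°):
Δλ_max = 2λ_C = 2 × 2.4263 = 4.8526 pm

Final wavelength:
λ' = 3.1832 + 4.8526 = 8.0358 pm

Minimum photon energy (maximum energy to electron):
E'_min = hc/λ' = 154.2901 keV

Maximum electron kinetic energy:
K_max = E₀ - E'_min = 389.5000 - 154.2901 = 235.2099 keV

(Intermediate values are shown rounded; full precision is carried through to the final answer.)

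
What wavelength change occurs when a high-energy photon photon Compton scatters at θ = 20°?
0.1463 pm

Using the Compton scattering formula:
Δλ = λ_C(1 - cos θ)

where λ_C = h/(m_e·c) ≈ 2.4263 pm is the Compton wavelength of an electron.

For θ = 20°:
cos(20°) = 0.9397
1 - cos(20°) = 0.0603

Δλ = 2.4263 × 0.0603
Δλ = 0.1463 pm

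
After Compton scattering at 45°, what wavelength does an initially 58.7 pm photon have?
59.4106 pm

Using the Compton formula: λ' = λ + λ_C(1 − cos θ)

For θ = 45°, cos θ = √2/2 (exact) ≈ 0.7071, so:
1 − cos 45° = 1 − (√2/2) ≈ 0.2929

Δλ = λ_C × 0.2929 = 2.4263 × 0.2929 = 0.7106 pm

λ' = 58.7 + 0.7106 = 59.4106 pm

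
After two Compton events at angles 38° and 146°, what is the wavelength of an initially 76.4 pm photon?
81.3522 pm

Apply Compton shift twice:

First scattering at θ₁ = 38°:
Δλ₁ = λ_C(1 - cos(38°))
Δλ₁ = 2.4263 × 0.2120
Δλ₁ = 0.5144 pm

After first scattering:
λ₁ = 76.4 + 0.5144 = 76.9144 pm

Second scattering at θ₂ = 146°:
Δλ₂ = λ_C(1 - cos(146°))
Δλ₂ = 2.4263 × 1.8290
Δλ₂ = 4.4378 pm

Final wavelength:
λ₂ = 76.9144 + 4.4378 = 81.3522 pm

Total shift: Δλ_total = 0.5144 + 4.4378 = 4.9522 pm

(Intermediate values are shown rounded; full precision is carried through to the final answer.)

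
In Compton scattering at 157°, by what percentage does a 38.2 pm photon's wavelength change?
12.1983%

Calculate the Compton shift:
Δλ = λ_C(1 - cos(157°))
Δλ = 2.4263 × (1 - cos(157°))
Δλ = 2.4263 × 1.9205
Δλ = 4.6597 pm

Percentage change:
(Δλ/λ₀) × 100 = (4.6597/38.2) × 100
= 12.1983%

(Intermediate values are shown rounded; full precision is carried through to the final answer.)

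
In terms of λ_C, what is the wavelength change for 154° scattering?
1.8988 λ_C

The Compton shift formula is:
Δλ = λ_C(1 - cos θ)

Dividing both sides by λ_C:
Δλ/λ_C = 1 - cos θ

For θ = 154°:
Δλ/λ_C = 1 - cos(154°)
Δλ/λ_C = 1 - -0.8988
Δλ/λ_C = 1.8988

This means the shift is 1.8988 × λ_C = 4.6071 pm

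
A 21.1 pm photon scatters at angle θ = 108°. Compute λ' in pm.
24.2761 pm

Using the Compton scattering formula:
λ' = λ + Δλ = λ + λ_C(1 - cos θ)

Given:
- Initial wavelength λ = 21.1 pm
- Scattering angle θ = 108°
- Compton wavelength λ_C ≈ 2.4263 pm

Calculate the shift:
Δλ = 2.4263 × (1 - cos(108°))
Δλ = 2.4263 × 1.3090
Δλ = 3.1761 pm

Final wavelength:
λ' = 21.1 + 3.1761 = 24.2761 pm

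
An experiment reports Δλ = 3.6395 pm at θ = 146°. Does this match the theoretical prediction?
No, inconsistent

Calculate the expected shift for θ = 146°:

Δλ_expected = λ_C(1 - cos(146°))
Δλ_expected = 2.4263 × (1 - cos(146°))
Δλ_expected = 2.4263 × 1.8290
Δλ_expected = 4.4378 pm

Given shift: 3.6395 pm
Expected shift: 4.4378 pm
Difference: 0.7983 pm

The values do not match. The given shift corresponds to θ ≈ 120.0°, not 146°.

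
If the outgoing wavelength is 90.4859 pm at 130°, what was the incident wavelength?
86.5000 pm

From λ' = λ + Δλ, we have λ = λ' - Δλ

First calculate the Compton shift:
Δλ = λ_C(1 - cos θ)
Δλ = 2.4263 × (1 - cos(130°))
Δλ = 2.4263 × 1.6428
Δλ = 3.9859 pm

Initial wavelength:
λ = λ' - Δλ
λ = 90.4859 - 3.9859
λ = 86.5000 pm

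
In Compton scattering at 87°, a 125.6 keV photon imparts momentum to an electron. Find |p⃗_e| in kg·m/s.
8.4185e-23 kg·m/s

The electron is initially at rest, so by conservation of momentum:
p⃗_e = p⃗₀ − p⃗'  (incident photon momentum minus scattered photon momentum)

Photon momentum magnitudes (p = h/λ = E/c):
λ₀ = hc/E₀ = 9.8714 pm → p₀ = h/λ₀ = 6.7124e-23 kg·m/s
Δλ = λ_C(1 − cos 87°) = 2.2993 pm
λ' = 12.1707 pm → p' = h/λ' = 5.4443e-23 kg·m/s

The scattered photon makes angle θ = 87° with the incident direction, so by the law of cosines:
|p⃗_e|² = p₀² + p'² − 2p₀p'cos θ
|p⃗_e|² = (6.7124e-23)² + (5.4443e-23)² − 2·6.7124e-23·5.4443e-23·cos(87°)
|p⃗_e| = 8.4185e-23 kg·m/s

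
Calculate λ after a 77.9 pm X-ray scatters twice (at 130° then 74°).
83.6434 pm

Apply Compton shift twice:

First scattering at θ₁ = 130°:
Δλ₁ = λ_C(1 - cos(130°))
Δλ₁ = 2.4263 × 1.6428
Δλ₁ = 3.9859 pm

After first scattering:
λ₁ = 77.9 + 3.9859 = 81.8859 pm

Second scattering at θ₂ = 74°:
Δλ₂ = λ_C(1 - cos(74°))
Δλ₂ = 2.4263 × 0.7244
Δλ₂ = 1.7575 pm

Final wavelength:
λ₂ = 81.8859 + 1.7575 = 83.6434 pm

Total shift: Δλ_total = 3.9859 + 1.7575 = 5.7434 pm

(Intermediate values are shown rounded; full precision is carried through to the final answer.)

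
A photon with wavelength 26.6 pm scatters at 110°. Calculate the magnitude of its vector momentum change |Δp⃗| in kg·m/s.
3.8616e-23 kg·m/s

Photon momentum magnitude is p = h/λ.

Initial momentum:
p₀ = h/λ = 6.6261e-34/2.6600e-11 = 2.4910e-23 kg·m/s

After scattering:
λ' = λ + Δλ = 26.6 + 3.2562 = 29.8562 pm
p' = h/λ' = 6.6261e-34/2.9856e-11 = 2.2193e-23 kg·m/s

Momentum is a vector; the scattered photon's direction makes angle θ = 110° with the incident direction. The magnitude of the vector change Δp⃗ = p⃗₀ − p⃗' is found from the law of cosines:
|Δp⃗|² = p₀² + p'² − 2p₀p'cos θ
|Δp⃗|² = (2.4910e-23)² + (2.2193e-23)² − 2·2.4910e-23·2.2193e-23·cos(110°)
|Δp⃗| = 3.8616e-23 kg·m/s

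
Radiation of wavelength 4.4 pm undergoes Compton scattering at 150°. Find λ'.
8.9276 pm

Using the Compton formula: λ' = λ + λ_C(1 − cos θ)

For θ = 150°, cos θ = -√3/2 (exact) ≈ -0.8660, so:
1 − cos 150° = 1 − (-√3/2) ≈ 1.8660

Δλ = λ_C × 1.8660 = 2.4263 × 1.8660 = 4.5276 pm

λ' = 4.4 + 4.5276 = 8.9276 pm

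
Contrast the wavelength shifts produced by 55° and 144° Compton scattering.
144° produces the larger shift by a factor of 4.242

Calculate both shifts using Δλ = λ_C(1 - cos θ):

For θ₁ = 55°:
Δλ₁ = 2.4263 × (1 - cos(55°))
Δλ₁ = 2.4263 × 0.4264
Δλ₁ = 1.0346 pm

For θ₂ = 144°:
Δλ₂ = 2.4263 × (1 - cos(144°))
Δλ₂ = 2.4263 × 1.8090
Δλ₂ = 4.3892 pm

The 144° angle produces the larger shift.
Ratio: 4.3892/1.0346 = 4.242

(Intermediate values are shown rounded; full precision is carried through to the final answer.)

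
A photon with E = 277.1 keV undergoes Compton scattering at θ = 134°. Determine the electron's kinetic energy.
132.6992 keV

By energy conservation: K_e = E_initial - E_final

First find the scattered photon energy:
Initial wavelength: λ = hc/E = 4.4743 pm
Compton shift: Δλ = λ_C(1 - cos(134°)) = 4.1118 pm
Final wavelength: λ' = 4.4743 + 4.1118 = 8.5861 pm
Final photon energy: E' = hc/λ' = 144.4008 keV

Electron kinetic energy:
K_e = E - E' = 277.1000 - 144.4008 = 132.6992 keV

(Intermediate values are shown rounded; full precision is carried through to the final answer.)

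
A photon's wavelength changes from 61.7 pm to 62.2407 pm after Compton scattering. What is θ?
39.00°

First find the wavelength shift:
Δλ = λ' - λ = 62.2407 - 61.7 = 0.5407 pm

Using Δλ = λ_C(1 - cos θ), with λ_C = h/(m_e·c) ≈ 2.42631024 pm:
cos θ = 1 - Δλ/λ_C
cos θ = 1 - 0.5407/2.42631024
cos θ = 0.777151

θ = arccos(0.777151)
θ = 39.00°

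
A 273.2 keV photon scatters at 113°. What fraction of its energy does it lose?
0.4265 (or 42.65%)

Calculate initial and final photon energies:

Initial: E₀ = 273.2 keV → λ₀ = 4.5382 pm
Compton shift: Δλ = 3.3743 pm
Final wavelength: λ' = 7.9126 pm
Final energy: E' = 156.6928 keV

Fractional energy loss:
(E₀ - E')/E₀ = (273.2000 - 156.6928)/273.2000
= 116.5072/273.2000
= 0.4265
= 42.65%

(Intermediate values are shown rounded; full precision is carried through to the final answer.)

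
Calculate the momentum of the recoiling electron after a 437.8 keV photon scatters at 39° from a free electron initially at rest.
1.4797e-22 kg·m/s

The electron is initially at rest, so by conservation of momentum:
p⃗_e = p⃗₀ − p⃗'  (incident photon momentum minus scattered photon momentum)

Photon momentum magnitudes (p = h/λ = E/c):
λ₀ = hc/E₀ = 2.8320 pm → p₀ = h/λ₀ = 2.3397e-22 kg·m/s
Δλ = λ_C(1 − cos 39°) = 0.5407 pm
λ' = 3.3727 pm → p' = h/λ' = 1.9646e-22 kg·m/s

The scattered photon makes angle θ = 39° with the incident direction, so by the law of cosines:
|p⃗_e|² = p₀² + p'² − 2p₀p'cos θ
|p⃗_e|² = (2.3397e-22)² + (1.9646e-22)² − 2·2.3397e-22·1.9646e-22·cos(39°)
|p⃗_e| = 1.4797e-22 kg·m/s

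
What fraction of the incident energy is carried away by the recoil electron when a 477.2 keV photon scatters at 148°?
0.6331 (or 63.31%)

Calculate initial and final photon energies:

Initial: E₀ = 477.2 keV → λ₀ = 2.5982 pm
Compton shift: Δλ = 4.4839 pm
Final wavelength: λ' = 7.0821 pm
Final energy: E' = 175.0670 keV

Fractional energy loss:
(E₀ - E')/E₀ = (477.2000 - 175.0670)/477.2000
= 302.1330/477.2000
= 0.6331
= 63.31%

(Intermediate values are shown rounded; full precision is carried through to the final answer.)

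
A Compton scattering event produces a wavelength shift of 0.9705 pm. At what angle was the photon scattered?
53.13°

From the Compton formula Δλ = λ_C(1 - cos θ), we can solve for θ:

cos θ = 1 - Δλ/λ_C

Given:
- Δλ = 0.9705 pm
- λ_C = h/(m_e·c) ≈ 2.42631024 pm

cos θ = 1 - 0.9705/2.42631024
cos θ = 1 - 0.399990
cos θ = 0.600010

θ = arccos(0.600010)
θ = 53.13°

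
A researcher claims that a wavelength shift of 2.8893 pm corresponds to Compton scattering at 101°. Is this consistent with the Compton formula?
Yes, consistent

Calculate the expected shift for θ = 101°:

Δλ_expected = λ_C(1 - cos(101°))
Δλ_expected = 2.4263 × (1 - cos(101°))
Δλ_expected = 2.4263 × 1.1908
Δλ_expected = 2.8893 pm

Given shift: 2.8893 pm
Expected shift: 2.8893 pm
Difference: 0.0000 pm

The values match. This is consistent with Compton scattering at the stated angle.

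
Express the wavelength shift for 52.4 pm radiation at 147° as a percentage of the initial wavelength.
8.5137%

Calculate the Compton shift:
Δλ = λ_C(1 - cos(147°))
Δλ = 2.4263 × (1 - cos(147°))
Δλ = 2.4263 × 1.8387
Δλ = 4.4612 pm

Percentage change:
(Δλ/λ₀) × 100 = (4.4612/52.4) × 100
= 8.5137%

(Intermediate values are shown rounded; full precision is carried through to the final answer.)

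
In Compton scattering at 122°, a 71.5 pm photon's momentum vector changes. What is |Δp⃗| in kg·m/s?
1.5812e-23 kg·m/s

Photon momentum magnitude is p = h/λ.

Initial momentum:
p₀ = h/λ = 6.6261e-34/7.1500e-11 = 9.2672e-24 kg·m/s

After scattering:
λ' = λ + Δλ = 71.5 + 3.7121 = 75.2121 pm
p' = h/λ' = 6.6261e-34/7.5212e-11 = 8.8099e-24 kg·m/s

Momentum is a vector; the scattered photon's direction makes angle θ = 122° with the incident direction. The magnitude of the vector change Δp⃗ = p⃗₀ − p⃗' is found from the law of cosines:
|Δp⃗|² = p₀² + p'² − 2p₀p'cos θ
|Δp⃗|² = (9.2672e-24)² + (8.8099e-24)² − 2·9.2672e-24·8.8099e-24·cos(122°)
|Δp⃗| = 1.5812e-23 kg·m/s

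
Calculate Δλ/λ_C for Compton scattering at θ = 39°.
0.2229 λ_C

The Compton shift formula is:
Δλ = λ_C(1 - cos θ)

Dividing both sides by λ_C:
Δλ/λ_C = 1 - cos θ

For θ = 39°:
Δλ/λ_C = 1 - cos(39°)
Δλ/λ_C = 1 - 0.7771
Δλ/λ_C = 0.2229

This means the shift is 0.2229 × λ_C = 0.5407 pm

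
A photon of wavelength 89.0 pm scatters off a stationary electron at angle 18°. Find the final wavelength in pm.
89.1188 pm

Using the Compton scattering formula:
λ' = λ + Δλ = λ + λ_C(1 - cos θ)

Given:
- Initial wavelength λ = 89.0 pm
- Scattering angle θ = 18°
- Compton wavelength λ_C ≈ 2.4263 pm

Calculate the shift:
Δλ = 2.4263 × (1 - cos(18°))
Δλ = 2.4263 × 0.0489
Δλ = 0.1188 pm

Final wavelength:
λ' = 89.0 + 0.1188 = 89.1188 pm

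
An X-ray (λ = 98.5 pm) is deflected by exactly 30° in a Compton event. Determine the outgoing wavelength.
98.8251 pm

Using the Compton formula: λ' = λ + λ_C(1 − cos θ)

For θ = 30°, cos θ = √3/2 (exact) ≈ 0.8660, so:
1 − cos 30° = 1 − (√3/2) ≈ 0.1340

Δλ = λ_C × 0.1340 = 2.4263 × 0.1340 = 0.3251 pm

λ' = 98.5 + 0.3251 = 98.8251 pm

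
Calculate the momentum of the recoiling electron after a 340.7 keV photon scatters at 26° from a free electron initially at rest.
8.0118e-23 kg·m/s

The electron is initially at rest, so by conservation of momentum:
p⃗_e = p⃗₀ − p⃗'  (incident photon momentum minus scattered photon momentum)

Photon momentum magnitudes (p = h/λ = E/c):
λ₀ = hc/E₀ = 3.6391 pm → p₀ = h/λ₀ = 1.8208e-22 kg·m/s
Δλ = λ_C(1 − cos 26°) = 0.2456 pm
λ' = 3.8847 pm → p' = h/λ' = 1.7057e-22 kg·m/s

The scattered photon makes angle θ = 26° with the incident direction, so by the law of cosines:
|p⃗_e|² = p₀² + p'² − 2p₀p'cos θ
|p⃗_e|² = (1.8208e-22)² + (1.7057e-22)² − 2·1.8208e-22·1.7057e-22·cos(26°)
|p⃗_e| = 8.0118e-23 kg·m/s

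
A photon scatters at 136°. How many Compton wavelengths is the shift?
1.7193 λ_C

The Compton shift formula is:
Δλ = λ_C(1 - cos θ)

Dividing both sides by λ_C:
Δλ/λ_C = 1 - cos θ

For θ = 136°:
Δλ/λ_C = 1 - cos(136°)
Δλ/λ_C = 1 - -0.7193
Δλ/λ_C = 1.7193

This means the shift is 1.7193 × λ_C = 4.1717 pm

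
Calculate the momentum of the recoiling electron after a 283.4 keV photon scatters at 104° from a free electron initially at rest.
1.9379e-22 kg·m/s

The electron is initially at rest, so by conservation of momentum:
p⃗_e = p⃗₀ − p⃗'  (incident photon momentum minus scattered photon momentum)

Photon momentum magnitudes (p = h/λ = E/c):
λ₀ = hc/E₀ = 4.3749 pm → p₀ = h/λ₀ = 1.5146e-22 kg·m/s
Δλ = λ_C(1 − cos 104°) = 3.0133 pm
λ' = 7.3882 pm → p' = h/λ' = 8.9685e-23 kg·m/s

The scattered photon makes angle θ = 104° with the incident direction, so by the law of cosines:
|p⃗_e|² = p₀² + p'² − 2p₀p'cos θ
|p⃗_e|² = (1.5146e-22)² + (8.9685e-23)² − 2·1.5146e-22·8.9685e-23·cos(104°)
|p⃗_e| = 1.9379e-22 kg·m/s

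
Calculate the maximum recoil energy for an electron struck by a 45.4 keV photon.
6.8500 keV

Maximum energy transfer occurs at θ = 180° (backscattering).

Initial photon: E₀ = 45.4 keV → λ₀ = 27.3093 pm

Maximum Compton shift (at 180°):
Δλ_max = 2λ_C = 2 × 2.4263 = 4.8526 pm

Final wavelength:
λ' = 27.3093 + 4.8526 = 32.1619 pm

Minimum photon energy (maximum energy to electron):
E'_min = hc/λ' = 38.5500 keV

Maximum electron kinetic energy:
K_max = E₀ - E'_min = 45.4000 - 38.5500 = 6.8500 keV

(Intermediate values are shown rounded; full precision is carried through to the final answer.)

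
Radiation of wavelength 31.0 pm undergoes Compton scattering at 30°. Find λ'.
31.3251 pm

Using the Compton formula: λ' = λ + λ_C(1 − cos θ)

For θ = 30°, cos θ = √3/2 (exact) ≈ 0.8660, so:
1 − cos 30° = 1 − (√3/2) ≈ 0.1340

Δλ = λ_C × 0.1340 = 2.4263 × 0.1340 = 0.3251 pm

λ' = 31.0 + 0.3251 = 31.3251 pm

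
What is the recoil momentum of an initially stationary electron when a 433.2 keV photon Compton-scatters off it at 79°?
2.4561e-22 kg·m/s

The electron is initially at rest, so by conservation of momentum:
p⃗_e = p⃗₀ − p⃗'  (incident photon momentum minus scattered photon momentum)

Photon momentum magnitudes (p = h/λ = E/c):
λ₀ = hc/E₀ = 2.8621 pm → p₀ = h/λ₀ = 2.3151e-22 kg·m/s
Δλ = λ_C(1 − cos 79°) = 1.9633 pm
λ' = 4.8254 pm → p' = h/λ' = 1.3732e-22 kg·m/s

The scattered photon makes angle θ = 79° with the incident direction, so by the law of cosines:
|p⃗_e|² = p₀² + p'² − 2p₀p'cos θ
|p⃗_e|² = (2.3151e-22)² + (1.3732e-22)² − 2·2.3151e-22·1.3732e-22·cos(79°)
|p⃗_e| = 2.4561e-22 kg·m/s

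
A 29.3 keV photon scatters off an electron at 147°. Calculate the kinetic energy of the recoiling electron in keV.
2.7944 keV

By energy conservation: K_e = E_initial - E_final

First find the scattered photon energy:
Initial wavelength: λ = hc/E = 42.3154 pm
Compton shift: Δλ = λ_C(1 - cos(147°)) = 4.4612 pm
Final wavelength: λ' = 42.3154 + 4.4612 = 46.7766 pm
Final photon energy: E' = hc/λ' = 26.5056 keV

Electron kinetic energy:
K_e = E - E' = 29.3000 - 26.5056 = 2.7944 keV

(Intermediate values are shown rounded; full precision is carried through to the final answer.)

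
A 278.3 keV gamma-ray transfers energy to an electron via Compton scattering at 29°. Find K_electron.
17.7889 keV

By energy conservation: K_e = E_initial - E_final

First find the scattered photon energy:
Initial wavelength: λ = hc/E = 4.4551 pm
Compton shift: Δλ = λ_C(1 - cos(29°)) = 0.3042 pm
Final wavelength: λ' = 4.4551 + 0.3042 = 4.7593 pm
Final photon energy: E' = hc/λ' = 260.5111 keV

Electron kinetic energy:
K_e = E - E' = 278.3000 - 260.5111 = 17.7889 keV

(Intermediate values are shown rounded; full precision is carried through to the final answer.)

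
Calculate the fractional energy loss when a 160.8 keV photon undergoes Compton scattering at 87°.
0.2297 (or 22.97%)

Calculate initial and final photon energies:

Initial: E₀ = 160.8 keV → λ₀ = 7.7105 pm
Compton shift: Δλ = 2.2993 pm
Final wavelength: λ' = 10.0098 pm
Final energy: E' = 123.8630 keV

Fractional energy loss:
(E₀ - E')/E₀ = (160.8000 - 123.8630)/160.8000
= 36.9370/160.8000
= 0.2297
= 22.97%

(Intermediate values are shown rounded; full precision is carried through to the final answer.)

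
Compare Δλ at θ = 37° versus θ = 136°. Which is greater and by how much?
136° produces the larger shift by a factor of 8.538

Calculate both shifts using Δλ = λ_C(1 - cos θ):

For θ₁ = 37°:
Δλ₁ = 2.4263 × (1 - cos(37°))
Δλ₁ = 2.4263 × 0.2014
Δλ₁ = 0.4886 pm

For θ₂ = 136°:
Δλ₂ = 2.4263 × (1 - cos(136°))
Δλ₂ = 2.4263 × 1.7193
Δλ₂ = 4.1717 pm

The 136° angle produces the larger shift.
Ratio: 4.1717/0.4886 = 8.538

(Intermediate values are shown rounded; full precision is carried through to the final answer.)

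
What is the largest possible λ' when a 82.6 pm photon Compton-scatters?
87.4526 pm (at θ = 180°)

The Compton shift is Δλ = λ_C(1 − cos θ).

Since cos θ ranges from −1 to 1, the factor (1 − cos θ) ranges from 0 to 2; the maximum shift occurs at θ = 180° (backscattering):
Δλ_max = 2λ_C = 2 × 2.4263 pm = 4.8526 pm

Maximum scattered wavelength:
λ'_max = λ₀ + Δλ_max = 82.6 + 4.8526 = 87.4526 pm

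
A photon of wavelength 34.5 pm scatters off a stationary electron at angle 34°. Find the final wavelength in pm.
34.9148 pm

Using the Compton scattering formula:
λ' = λ + Δλ = λ + λ_C(1 - cos θ)

Given:
- Initial wavelength λ = 34.5 pm
- Scattering angle θ = 34°
- Compton wavelength λ_C ≈ 2.4263 pm

Calculate the shift:
Δλ = 2.4263 × (1 - cos(34°))
Δλ = 2.4263 × 0.1710
Δλ = 0.4148 pm

Final wavelength:
λ' = 34.5 + 0.4148 = 34.9148 pm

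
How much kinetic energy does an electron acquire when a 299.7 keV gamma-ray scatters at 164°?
160.3226 keV

By energy conservation: K_e = E_initial - E_final

First find the scattered photon energy:
Initial wavelength: λ = hc/E = 4.1369 pm
Compton shift: Δλ = λ_C(1 - cos(164°)) = 4.7586 pm
Final wavelength: λ' = 4.1369 + 4.7586 = 8.8956 pm
Final photon energy: E' = hc/λ' = 139.3774 keV

Electron kinetic energy:
K_e = E - E' = 299.7000 - 139.3774 = 160.3226 keV

(Intermediate values are shown rounded; full precision is carried through to the final answer.)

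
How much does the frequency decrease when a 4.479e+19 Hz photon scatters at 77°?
9.824e+18 Hz (decrease)

Convert frequency to wavelength (c = 299792458 m/s):
λ₀ = c/f₀ = 299792458/4.479e+19 = 6.6932900e-12 m = 6.6933 pm

Calculate Compton shift:
Δλ = λ_C(1 - cos(77°)) = 1.8805 pm

Final wavelength:
λ' = λ₀ + Δλ = 6.6933 + 1.8805 = 8.5738 pm

Final frequency:
f' = c/λ' = 299792458/8.5737992e-12 = 3.4966116e+19 Hz

Frequency shift (decrease):
Δf = f₀ - f' = 4.479e+19 - 3.4966116e+19 = 9.824e+18 Hz

(Intermediate values are shown rounded; full precision is carried through to the final answer.)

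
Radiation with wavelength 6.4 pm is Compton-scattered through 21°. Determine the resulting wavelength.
6.5612 pm

Using the Compton scattering formula:
λ' = λ + Δλ = λ + λ_C(1 - cos θ)

Given:
- Initial wavelength λ = 6.4 pm
- Scattering angle θ = 21°
- Compton wavelength λ_C ≈ 2.4263 pm

Calculate the shift:
Δλ = 2.4263 × (1 - cos(21°))
Δλ = 2.4263 × 0.0664
Δλ = 0.1612 pm

Final wavelength:
λ' = 6.4 + 0.1612 = 6.5612 pm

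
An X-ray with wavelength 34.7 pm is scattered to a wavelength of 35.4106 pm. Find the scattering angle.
45.00°

First find the wavelength shift:
Δλ = λ' - λ = 35.4106 - 34.7 = 0.7106 pm

Using Δλ = λ_C(1 - cos θ), with λ_C = h/(m_e·c) ≈ 2.42631024 pm:
cos θ = 1 - Δλ/λ_C
cos θ = 1 - 0.7106/2.42631024
cos θ = 0.707127

θ = arccos(0.707127)
θ = 45.00°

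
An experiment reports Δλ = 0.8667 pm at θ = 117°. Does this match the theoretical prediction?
No, inconsistent

Calculate the expected shift for θ = 117°:

Δλ_expected = λ_C(1 - cos(117°))
Δλ_expected = 2.4263 × (1 - cos(117°))
Δλ_expected = 2.4263 × 1.4540
Δλ_expected = 3.5278 pm

Given shift: 0.8667 pm
Expected shift: 3.5278 pm
Difference: 2.6611 pm

The values do not match. The given shift corresponds to θ ≈ 50.0°, not 117°.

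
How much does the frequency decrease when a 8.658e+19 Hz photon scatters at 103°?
3.999e+19 Hz (decrease)

Convert frequency to wavelength (c = 299792458 m/s):
λ₀ = c/f₀ = 299792458/8.658e+19 = 3.4626064e-12 m = 3.4626 pm

Calculate Compton shift:
Δλ = λ_C(1 - cos(103°)) = 2.9721 pm

Final wavelength:
λ' = λ₀ + Δλ = 3.4626 + 2.9721 = 6.4347 pm

Final frequency:
f' = c/λ' = 299792458/6.4347176e-12 = 4.6589839e+19 Hz

Frequency shift (decrease):
Δf = f₀ - f' = 8.658e+19 - 4.6589839e+19 = 3.999e+19 Hz

(Intermediate values are shown rounded; full precision is carried through to the final answer.)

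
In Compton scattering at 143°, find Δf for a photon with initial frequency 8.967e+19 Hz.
5.077e+19 Hz (decrease)

Convert frequency to wavelength (c = 299792458 m/s):
λ₀ = c/f₀ = 299792458/8.967e+19 = 3.3432860e-12 m = 3.3433 pm

Calculate Compton shift:
Δλ = λ_C(1 - cos(143°)) = 4.3640 pm

Final wavelength:
λ' = λ₀ + Δλ = 3.3433 + 4.3640 = 7.7073 pm

Final frequency:
f' = c/λ' = 299792458/7.7073338e-12 = 3.8897038e+19 Hz

Frequency shift (decrease):
Δf = f₀ - f' = 8.967e+19 - 3.8897038e+19 = 5.077e+19 Hz

(Intermediate values are shown rounded; full precision is carried through to the final answer.)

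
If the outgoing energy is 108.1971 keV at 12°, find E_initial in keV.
108.7000 keV

Convert final energy to wavelength (hc ≈ 1239.842 keV·pm):
λ' = hc/E' = 1239.842 / 108.1971 = 11.4591 pm

Calculate the Compton shift:
Δλ = λ_C(1 - cos(12°))
Δλ = 2.4263 × (1 - cos(12°))
Δλ = 0.0530 pm

Initial wavelength:
λ = λ' - Δλ = 11.4591 - 0.0530 = 11.4061 pm

Initial energy:
E = hc/λ = 1239.842 / 11.4061 = 108.7000 keV

(Intermediate values are shown rounded; full precision is carried through to the final answer.)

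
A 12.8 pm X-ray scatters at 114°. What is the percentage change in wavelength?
26.6655%

Calculate the Compton shift:
Δλ = λ_C(1 - cos(114°))
Δλ = 2.4263 × (1 - cos(114°))
Δλ = 2.4263 × 1.4067
Δλ = 3.4132 pm

Percentage change:
(Δλ/λ₀) × 100 = (3.4132/12.8) × 100
= 26.6655%

(Intermediate values are shown rounded; full precision is carried through to the final answer.)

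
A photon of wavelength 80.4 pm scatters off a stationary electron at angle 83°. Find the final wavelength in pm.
82.5306 pm

Using the Compton scattering formula:
λ' = λ + Δλ = λ + λ_C(1 - cos θ)

Given:
- Initial wavelength λ = 80.4 pm
- Scattering angle θ = 83°
- Compton wavelength λ_C ≈ 2.4263 pm

Calculate the shift:
Δλ = 2.4263 × (1 - cos(83°))
Δλ = 2.4263 × 0.8781
Δλ = 2.1306 pm

Final wavelength:
λ' = 80.4 + 2.1306 = 82.5306 pm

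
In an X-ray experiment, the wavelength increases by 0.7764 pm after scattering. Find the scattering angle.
47.16°

From the Compton formula Δλ = λ_C(1 - cos θ), we can solve for θ:

cos θ = 1 - Δλ/λ_C

Given:
- Δλ = 0.7764 pm
- λ_C = h/(m_e·c) ≈ 2.42631024 pm

cos θ = 1 - 0.7764/2.42631024
cos θ = 1 - 0.319992
cos θ = 0.680008

θ = arccos(0.680008)
θ = 47.16°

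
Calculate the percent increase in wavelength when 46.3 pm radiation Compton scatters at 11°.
0.0963%

Calculate the Compton shift:
Δλ = λ_C(1 - cos(11°))
Δλ = 2.4263 × (1 - cos(11°))
Δλ = 2.4263 × 0.0184
Δλ = 0.0446 pm

Percentage change:
(Δλ/λ₀) × 100 = (0.0446/46.3) × 100
= 0.0963%

(Intermediate values are shown rounded; full precision is carried through to the final answer.)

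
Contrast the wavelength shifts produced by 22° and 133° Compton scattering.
133° produces the larger shift by a factor of 23.099

Calculate both shifts using Δλ = λ_C(1 - cos θ):

For θ₁ = 22°:
Δλ₁ = 2.4263 × (1 - cos(22°))
Δλ₁ = 2.4263 × 0.0728
Δλ₁ = 0.1767 pm

For θ₂ = 133°:
Δλ₂ = 2.4263 × (1 - cos(133°))
Δλ₂ = 2.4263 × 1.6820
Δλ₂ = 4.0810 pm

The 133° angle produces the larger shift.
Ratio: 4.0810/0.1767 = 23.099

(Intermediate values are shown rounded; full precision is carried through to the final answer.)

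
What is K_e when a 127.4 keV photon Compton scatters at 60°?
14.1211 keV

By energy conservation: K_e = E_initial - E_final

First find the scattered photon energy:
Initial wavelength: λ = hc/E = 9.7319 pm
Compton shift: Δλ = λ_C(1 - cos(60°)) = 1.2132 pm
Final wavelength: λ' = 9.7319 + 1.2132 = 10.9450 pm
Final photon energy: E' = hc/λ' = 113.2789 keV

Electron kinetic energy:
K_e = E - E' = 127.4000 - 113.2789 = 14.1211 keV

(Intermediate values are shown rounded; full precision is carried through to the final answer.)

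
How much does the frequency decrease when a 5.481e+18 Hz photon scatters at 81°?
1.977e+17 Hz (decrease)

Convert frequency to wavelength (c = 299792458 m/s):
λ₀ = c/f₀ = 299792458/5.481e+18 = 5.4696672e-11 m = 54.6967 pm

Calculate Compton shift:
Δλ = λ_C(1 - cos(81°)) = 2.0468 pm

Final wavelength:
λ' = λ₀ + Δλ = 54.6967 + 2.0468 = 56.7434 pm

Final frequency:
f' = c/λ' = 299792458/5.6743423e-11 = 5.2832987e+18 Hz

Frequency shift (decrease):
Δf = f₀ - f' = 5.481e+18 - 5.2832987e+18 = 1.977e+17 Hz

(Intermediate values are shown rounded; full precision is carried through to the final answer.)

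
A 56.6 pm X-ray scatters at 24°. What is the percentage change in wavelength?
0.3706%

Calculate the Compton shift:
Δλ = λ_C(1 - cos(24°))
Δλ = 2.4263 × (1 - cos(24°))
Δλ = 2.4263 × 0.0865
Δλ = 0.2098 pm

Percentage change:
(Δλ/λ₀) × 100 = (0.2098/56.6) × 100
= 0.3706%

(Intermediate values are shown rounded; full precision is carried through to the final answer.)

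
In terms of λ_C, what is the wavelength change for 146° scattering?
1.8290 λ_C

The Compton shift formula is:
Δλ = λ_C(1 - cos θ)

Dividing both sides by λ_C:
Δλ/λ_C = 1 - cos θ

For θ = 146°:
Δλ/λ_C = 1 - cos(146°)
Δλ/λ_C = 1 - -0.8290
Δλ/λ_C = 1.8290

This means the shift is 1.8290 × λ_C = 4.4378 pm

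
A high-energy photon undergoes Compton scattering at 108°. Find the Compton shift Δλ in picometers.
3.1761 pm

Using the Compton scattering formula:
Δλ = λ_C(1 - cos θ)

where λ_C = h/(m_e·c) ≈ 2.4263 pm is the Compton wavelength of an electron.

For θ = 108°:
cos(108°) = -0.3090
1 - cos(108°) = 1.3090

Δλ = 2.4263 × 1.3090
Δλ = 3.1761 pm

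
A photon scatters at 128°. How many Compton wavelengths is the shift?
1.6157 λ_C

The Compton shift formula is:
Δλ = λ_C(1 - cos θ)

Dividing both sides by λ_C:
Δλ/λ_C = 1 - cos θ

For θ = 128°:
Δλ/λ_C = 1 - cos(128°)
Δλ/λ_C = 1 - -0.6157
Δλ/λ_C = 1.6157

This means the shift is 1.6157 × λ_C = 3.9201 pm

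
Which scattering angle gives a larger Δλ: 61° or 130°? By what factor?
130° produces the larger shift by a factor of 3.189

Calculate both shifts using Δλ = λ_C(1 - cos θ):

For θ₁ = 61°:
Δλ₁ = 2.4263 × (1 - cos(61°))
Δλ₁ = 2.4263 × 0.5152
Δλ₁ = 1.2500 pm

For θ₂ = 130°:
Δλ₂ = 2.4263 × (1 - cos(130°))
Δλ₂ = 2.4263 × 1.6428
Δλ₂ = 3.9859 pm

The 130° angle produces the larger shift.
Ratio: 3.9859/1.2500 = 3.189

(Intermediate values are shown rounded; full precision is carried through to the final answer.)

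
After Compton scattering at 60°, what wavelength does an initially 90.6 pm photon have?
91.8132 pm

Using the Compton formula: λ' = λ + λ_C(1 − cos θ)

For θ = 60°, cos θ = 1/2 (exact) = 0.5000, so:
1 − cos 60° = 1 − (1/2) = 0.5000

Δλ = λ_C × 0.5000 = 2.4263 × 0.5000 = 1.2132 pm

λ' = 90.6 + 1.2132 = 91.8132 pm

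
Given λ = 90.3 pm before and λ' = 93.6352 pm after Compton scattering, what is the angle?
112.00°

First find the wavelength shift:
Δλ = λ' - λ = 93.6352 - 90.3 = 3.3352 pm

Using Δλ = λ_C(1 - cos θ), with λ_C = h/(m_e·c) ≈ 2.42631024 pm:
cos θ = 1 - Δλ/λ_C
cos θ = 1 - 3.3352/2.42631024
cos θ = -0.374598

θ = arccos(-0.374598)
θ = 112.00°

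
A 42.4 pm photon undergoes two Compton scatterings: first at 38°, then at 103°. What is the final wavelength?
45.8865 pm

Apply Compton shift twice:

First scattering at θ₁ = 38°:
Δλ₁ = λ_C(1 - cos(38°))
Δλ₁ = 2.4263 × 0.2120
Δλ₁ = 0.5144 pm

After first scattering:
λ₁ = 42.4 + 0.5144 = 42.9144 pm

Second scattering at θ₂ = 103°:
Δλ₂ = λ_C(1 - cos(103°))
Δλ₂ = 2.4263 × 1.2250
Δλ₂ = 2.9721 pm

Final wavelength:
λ₂ = 42.9144 + 2.9721 = 45.8865 pm

Total shift: Δλ_total = 0.5144 + 2.9721 = 3.4865 pm

(Intermediate values are shown rounded; full precision is carried through to the final answer.)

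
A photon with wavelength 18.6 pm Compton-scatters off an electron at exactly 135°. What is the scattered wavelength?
22.7420 pm

Using the Compton formula: λ' = λ + λ_C(1 − cos θ)

For θ = 135°, cos θ = -√2/2 (exact) ≈ -0.7071, so:
1 − cos 135° = 1 − (-√2/2) ≈ 1.7071

Δλ = λ_C × 1.7071 = 2.4263 × 1.7071 = 4.1420 pm

λ' = 18.6 + 4.1420 = 22.7420 pm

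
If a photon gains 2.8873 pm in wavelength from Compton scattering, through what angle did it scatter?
100.95°

From the Compton formula Δλ = λ_C(1 - cos θ), we can solve for θ:

cos θ = 1 - Δλ/λ_C

Given:
- Δλ = 2.8873 pm
- λ_C = h/(m_e·c) ≈ 2.42631024 pm

cos θ = 1 - 2.8873/2.42631024
cos θ = 1 - 1.189996
cos θ = -0.189996

θ = arccos(-0.189996)
θ = 100.95°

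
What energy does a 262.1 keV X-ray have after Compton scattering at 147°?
134.8886 keV

First convert energy to wavelength:
λ = hc/E, with hc ≈ 1239.842 keV·pm (i.e. 1239.842 eV·nm)

For E = 262.1 keV = 262100 eV:
λ = 1239.842 keV·pm / 262.1 keV
λ = 4.7304 pm

Calculate the Compton shift:
Δλ = λ_C(1 - cos(147°)) = 2.4263 × 1.8387
Δλ = 4.4612 pm

Final wavelength:
λ' = 4.7304 + 4.4612 = 9.1916 pm

Final energy:
E' = hc/λ' = 1239.842 / 9.1916 = 134.8886 keV

(Intermediate values are shown rounded; full precision is carried through to the final answer.)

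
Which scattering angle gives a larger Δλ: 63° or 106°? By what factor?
106° produces the larger shift by a factor of 2.336

Calculate both shifts using Δλ = λ_C(1 - cos θ):

For θ₁ = 63°:
Δλ₁ = 2.4263 × (1 - cos(63°))
Δλ₁ = 2.4263 × 0.5460
Δλ₁ = 1.3248 pm

For θ₂ = 106°:
Δλ₂ = 2.4263 × (1 - cos(106°))
Δλ₂ = 2.4263 × 1.2756
Δλ₂ = 3.0951 pm

The 106° angle produces the larger shift.
Ratio: 3.0951/1.3248 = 2.336

(Intermediate values are shown rounded; full precision is carried through to the final answer.)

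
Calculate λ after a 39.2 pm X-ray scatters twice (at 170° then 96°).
46.6957 pm

Apply Compton shift twice:

First scattering at θ₁ = 170°:
Δλ₁ = λ_C(1 - cos(170°))
Δλ₁ = 2.4263 × 1.9848
Δλ₁ = 4.8158 pm

After first scattering:
λ₁ = 39.2 + 4.8158 = 44.0158 pm

Second scattering at θ₂ = 96°:
Δλ₂ = λ_C(1 - cos(96°))
Δλ₂ = 2.4263 × 1.1045
Δλ₂ = 2.6799 pm

Final wavelength:
λ₂ = 44.0158 + 2.6799 = 46.6957 pm

Total shift: Δλ_total = 4.8158 + 2.6799 = 7.4957 pm

(Intermediate values are shown rounded; full precision is carried through to the final answer.)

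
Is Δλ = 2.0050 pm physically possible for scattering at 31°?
No, inconsistent

Calculate the expected shift for θ = 31°:

Δλ_expected = λ_C(1 - cos(31°))
Δλ_expected = 2.4263 × (1 - cos(31°))
Δλ_expected = 2.4263 × 0.1428
Δλ_expected = 0.3466 pm

Given shift: 2.0050 pm
Expected shift: 0.3466 pm
Difference: 1.6584 pm

The values do not match. The given shift corresponds to θ ≈ 80.0°, not 31°.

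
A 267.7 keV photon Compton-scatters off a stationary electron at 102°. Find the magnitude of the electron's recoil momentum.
1.8264e-22 kg·m/s

The electron is initially at rest, so by conservation of momentum:
p⃗_e = p⃗₀ − p⃗'  (incident photon momentum minus scattered photon momentum)

Photon momentum magnitudes (p = h/λ = E/c):
λ₀ = hc/E₀ = 4.6315 pm → p₀ = h/λ₀ = 1.4307e-22 kg·m/s
Δλ = λ_C(1 − cos 102°) = 2.9308 pm
λ' = 7.5622 pm → p' = h/λ' = 8.7621e-23 kg·m/s

The scattered photon makes angle θ = 102° with the incident direction, so by the law of cosines:
|p⃗_e|² = p₀² + p'² − 2p₀p'cos θ
|p⃗_e|² = (1.4307e-22)² + (8.7621e-23)² − 2·1.4307e-22·8.7621e-23·cos(102°)
|p⃗_e| = 1.8264e-22 kg·m/s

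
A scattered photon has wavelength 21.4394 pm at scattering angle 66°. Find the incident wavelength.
20.0000 pm

From λ' = λ + Δλ, we have λ = λ' - Δλ

First calculate the Compton shift:
Δλ = λ_C(1 - cos θ)
Δλ = 2.4263 × (1 - cos(66°))
Δλ = 2.4263 × 0.5933
Δλ = 1.4394 pm

Initial wavelength:
λ = λ' - Δλ
λ = 21.4394 - 1.4394
λ = 20.0000 pm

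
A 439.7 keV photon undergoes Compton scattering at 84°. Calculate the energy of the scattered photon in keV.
248.3440 keV

First convert energy to wavelength:
λ = hc/E, with hc ≈ 1239.842 keV·pm (i.e. 1239.842 eV·nm)

For E = 439.7 keV = 439700 eV:
λ = 1239.842 keV·pm / 439.7 keV
λ = 2.8197 pm

Calculate the Compton shift:
Δλ = λ_C(1 - cos(84°)) = 2.4263 × 0.8955
Δλ = 2.1727 pm

Final wavelength:
λ' = 2.8197 + 2.1727 = 4.9924 pm

Final energy:
E' = hc/λ' = 1239.842 / 4.9924 = 248.3440 keV

(Intermediate values are shown rounded; full precision is carried through to the final answer.)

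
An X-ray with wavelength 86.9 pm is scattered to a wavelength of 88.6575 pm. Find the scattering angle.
74.00°

First find the wavelength shift:
Δλ = λ' - λ = 88.6575 - 86.9 = 1.7575 pm

Using Δλ = λ_C(1 - cos θ), with λ_C = h/(m_e·c) ≈ 2.42631024 pm:
cos θ = 1 - Δλ/λ_C
cos θ = 1 - 1.7575/2.42631024
cos θ = 0.275649

θ = arccos(0.275649)
θ = 74.00°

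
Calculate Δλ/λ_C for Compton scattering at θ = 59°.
0.4850 λ_C

The Compton shift formula is:
Δλ = λ_C(1 - cos θ)

Dividing both sides by λ_C:
Δλ/λ_C = 1 - cos θ

For θ = 59°:
Δλ/λ_C = 1 - cos(59°)
Δλ/λ_C = 1 - 0.5150
Δλ/λ_C = 0.4850

This means the shift is 0.4850 × λ_C = 1.1767 pm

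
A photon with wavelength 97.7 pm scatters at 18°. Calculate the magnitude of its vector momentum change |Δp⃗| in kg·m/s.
2.1206e-24 kg·m/s

Photon momentum magnitude is p = h/λ.

Initial momentum:
p₀ = h/λ = 6.6261e-34/9.7700e-11 = 6.7821e-24 kg·m/s

After scattering:
λ' = λ + Δλ = 97.7 + 0.1188 = 97.8188 pm
p' = h/λ' = 6.6261e-34/9.7819e-11 = 6.7738e-24 kg·m/s

Momentum is a vector; the scattered photon's direction makes angle θ = 18° with the incident direction. The magnitude of the vector change Δp⃗ = p⃗₀ − p⃗' is found from the law of cosines:
|Δp⃗|² = p₀² + p'² − 2p₀p'cos θ
|Δp⃗|² = (6.7821e-24)² + (6.7738e-24)² − 2·6.7821e-24·6.7738e-24·cos(18°)
|Δp⃗| = 2.1206e-24 kg·m/s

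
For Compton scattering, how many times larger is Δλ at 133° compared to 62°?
133° produces the larger shift by a factor of 3.170

Calculate both shifts using Δλ = λ_C(1 - cos θ):

For θ₁ = 62°:
Δλ₁ = 2.4263 × (1 - cos(62°))
Δλ₁ = 2.4263 × 0.5305
Δλ₁ = 1.2872 pm

For θ₂ = 133°:
Δλ₂ = 2.4263 × (1 - cos(133°))
Δλ₂ = 2.4263 × 1.6820
Δλ₂ = 4.0810 pm

The 133° angle produces the larger shift.
Ratio: 4.0810/1.2872 = 3.170

(Intermediate values are shown rounded; full precision is carried through to the final answer.)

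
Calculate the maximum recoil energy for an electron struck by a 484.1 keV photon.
316.8645 keV

Maximum energy transfer occurs at θ = 180° (backscattering).

Initial photon: E₀ = 484.1 keV → λ₀ = 2.5611 pm

Maximum Compton shift (at 180°):
Δλ_max = 2λ_C = 2 × 2.4263 = 4.8526 pm

Final wavelength:
λ' = 2.5611 + 4.8526 = 7.4137 pm

Minimum photon energy (maximum energy to electron):
E'_min = hc/λ' = 167.2355 keV

Maximum electron kinetic energy:
K_max = E₀ - E'_min = 484.1000 - 167.2355 = 316.8645 keV

(Intermediate values are shown rounded; full precision is carried through to the final answer.)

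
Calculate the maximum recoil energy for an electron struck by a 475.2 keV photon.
309.0396 keV

Maximum energy transfer occurs at θ = 180° (backscattering).

Initial photon: E₀ = 475.2 keV → λ₀ = 2.6091 pm

Maximum Compton shift (at 180°):
Δλ_max = 2λ_C = 2 × 2.4263 = 4.8526 pm

Final wavelength:
λ' = 2.6091 + 4.8526 = 7.4617 pm

Minimum photon energy (maximum energy to electron):
E'_min = hc/λ' = 166.1604 keV

Maximum electron kinetic energy:
K_max = E₀ - E'_min = 475.2000 - 166.1604 = 309.0396 keV

(Intermediate values are shown rounded; full precision is carried through to the final answer.)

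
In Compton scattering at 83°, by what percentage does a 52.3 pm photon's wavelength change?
4.0738%

Calculate the Compton shift:
Δλ = λ_C(1 - cos(83°))
Δλ = 2.4263 × (1 - cos(83°))
Δλ = 2.4263 × 0.8781
Δλ = 2.1306 pm

Percentage change:
(Δλ/λ₀) × 100 = (2.1306/52.3) × 100
= 4.0738%

(Intermediate values are shown rounded; full precision is carried through to the final answer.)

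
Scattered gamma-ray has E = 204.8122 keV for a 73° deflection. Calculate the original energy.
285.8999 keV

Convert final energy to wavelength (hc ≈ 1239.842 keV·pm):
λ' = hc/E' = 1239.842 / 204.8122 = 6.0536 pm

Calculate the Compton shift:
Δλ = λ_C(1 - cos(73°))
Δλ = 2.4263 × (1 - cos(73°))
Δλ = 1.7169 pm

Initial wavelength:
λ = λ' - Δλ = 6.0536 - 1.7169 = 4.3366 pm

Initial energy:
E = hc/λ = 1239.842 / 4.3366 = 285.8999 keV

(Intermediate values are shown rounded; full precision is carried through to the final answer.)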